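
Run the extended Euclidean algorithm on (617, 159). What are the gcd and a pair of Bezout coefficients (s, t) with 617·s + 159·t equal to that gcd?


Euclidean algorithm on (617, 159) — divide until remainder is 0:
  617 = 3 · 159 + 140
  159 = 1 · 140 + 19
  140 = 7 · 19 + 7
  19 = 2 · 7 + 5
  7 = 1 · 5 + 2
  5 = 2 · 2 + 1
  2 = 2 · 1 + 0
gcd(617, 159) = 1.
Track Bezout coefficients alongside the remainders: start with r₀ = 617 = a·1 + b·0 (s = 1, t = 0) and r₁ = 159 = a·0 + b·1 (s = 0, t = 1); each new remainder r_{k+1} = r_{k-1} − q_k·r_k inherits s_{k+1} = s_{k-1} − q_k·s_k, t_{k+1} = t_{k-1} − q_k·t_k, so r_k = a·s_k + b·t_k at every step:
  q = 3: r = 140, s = 1 − 3·0 = 1, t = 0 − 3·1 = -3  (check: 617·1 + 159·(-3) = 140)
  q = 1: r = 19, s = 0 − 1·1 = -1, t = 1 − 1·(-3) = 4  (check: 617·(-1) + 159·4 = 19)
  q = 7: r = 7, s = 1 − 7·(-1) = 8, t = -3 − 7·4 = -31  (check: 617·8 + 159·(-31) = 7)
  q = 2: r = 5, s = -1 − 2·8 = -17, t = 4 − 2·(-31) = 66  (check: 617·(-17) + 159·66 = 5)
  q = 1: r = 2, s = 8 − 1·(-17) = 25, t = -31 − 1·66 = -97  (check: 617·25 + 159·(-97) = 2)
  q = 2: r = 1, s = -17 − 2·25 = -67, t = 66 − 2·(-97) = 260  (check: 617·(-67) + 159·260 = 1)
The row with r = 1 (the gcd) gives the Bezout coefficients s = -67, t = 260.
Result: 617 · (-67) + 159 · (260) = 1.

gcd(617, 159) = 1; s = -67, t = 260 (check: 617·(-67) + 159·260 = 1).


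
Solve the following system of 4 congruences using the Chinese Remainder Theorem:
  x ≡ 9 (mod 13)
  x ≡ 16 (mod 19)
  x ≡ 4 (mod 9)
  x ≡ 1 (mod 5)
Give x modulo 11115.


Product of moduli M = 13 · 19 · 9 · 5 = 11115.
Merge one congruence at a time:
  Start: x ≡ 9 (mod 13).
  Combine with x ≡ 16 (mod 19); new modulus lcm = 247.
    Write x = 9 + 13·t and substitute into x ≡ 16 (mod 19): 13·t ≡ 16 − 9 = 7 (mod 19).
    The inverse of 13 mod 19 is 3 (since 13·3 = 39 = 2·19 + 1), so t ≡ 3·7 = 21 ≡ 2 (mod 19).
    Then x = 9 + 13·2 = 35, valid modulo lcm(13, 19) = 247: x ≡ 35 (mod 247).
  Combine with x ≡ 4 (mod 9); new modulus lcm = 2223.
    Write x = 35 + 247·t and substitute into x ≡ 4 (mod 9): 247·t ≡ 4 − 35 = -31 (mod 9).
    Reduce coefficients mod 9: 4·t ≡ 5 (mod 9).
    The inverse of 4 mod 9 is 7 (since 4·7 = 28 = 3·9 + 1), so t ≡ 7·5 = 35 ≡ 8 (mod 9).
    Then x = 35 + 247·8 = 2011, valid modulo lcm(247, 9) = 2223: x ≡ 2011 (mod 2223).
  Combine with x ≡ 1 (mod 5); new modulus lcm = 11115.
    Write x = 2011 + 2223·t and substitute into x ≡ 1 (mod 5): 2223·t ≡ 1 − 2011 = -2010 (mod 5).
    Reduce coefficients mod 5: 3·t ≡ 0 (mod 5).
    The inverse of 3 mod 5 is 2 (since 3·2 = 6 = 1·5 + 1), so t ≡ 2·0 = 0 ≡ 0 (mod 5).
    Then x = 2011 + 2223·0 = 2011, valid modulo lcm(2223, 5) = 11115: x ≡ 2011 (mod 11115).
Verify against each original: 2011 mod 13 = 9, 2011 mod 19 = 16, 2011 mod 9 = 4, 2011 mod 5 = 1.

x ≡ 2011 (mod 11115).


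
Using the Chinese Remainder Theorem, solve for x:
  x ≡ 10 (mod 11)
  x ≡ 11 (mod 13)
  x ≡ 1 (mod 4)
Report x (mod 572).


Moduli 11, 13, 4 are pairwise coprime; by CRT there is a unique solution modulo M = 11 · 13 · 4 = 572.
Solve pairwise, accumulating the modulus:
  Start with x ≡ 10 (mod 11).
  Combine with x ≡ 11 (mod 13): since gcd(11, 13) = 1, we get a unique residue mod 143.
    Write x = 10 + 11·t and substitute into x ≡ 11 (mod 13): 11·t ≡ 11 − 10 = 1 (mod 13).
    The inverse of 11 mod 13 is 6 (since 11·6 = 66 = 5·13 + 1), so t ≡ 6·1 = 6 ≡ 6 (mod 13).
    Then x = 10 + 11·6 = 76, valid modulo lcm(11, 13) = 143: x ≡ 76 (mod 143).
  Combine with x ≡ 1 (mod 4): since gcd(143, 4) = 1, we get a unique residue mod 572.
    Write x = 76 + 143·t and substitute into x ≡ 1 (mod 4): 143·t ≡ 1 − 76 = -75 (mod 4).
    Reduce coefficients mod 4: 3·t ≡ 1 (mod 4).
    The inverse of 3 mod 4 is 3 (since 3·3 = 9 = 2·4 + 1), so t ≡ 3·1 = 3 ≡ 3 (mod 4).
    Then x = 76 + 143·3 = 505, valid modulo lcm(143, 4) = 572: x ≡ 505 (mod 572).
Verify: 505 mod 11 = 10 ✓, 505 mod 13 = 11 ✓, 505 mod 4 = 1 ✓.

x ≡ 505 (mod 572).


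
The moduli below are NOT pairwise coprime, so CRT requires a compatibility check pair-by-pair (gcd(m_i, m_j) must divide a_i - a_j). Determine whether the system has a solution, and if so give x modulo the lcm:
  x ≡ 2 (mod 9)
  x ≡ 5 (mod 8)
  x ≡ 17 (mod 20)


Moduli 9, 8, 20 are not pairwise coprime, so CRT works modulo lcm(m_i) when all pairwise compatibility conditions hold.
Pairwise compatibility: gcd(m_i, m_j) must divide a_i - a_j for every pair.
Merge one congruence at a time:
  Start: x ≡ 2 (mod 9).
  Combine with x ≡ 5 (mod 8): gcd(9, 8) = 1; 5 - 2 = 3, which IS divisible by 1, so compatible.
    Write x = 2 + 9·t and substitute into x ≡ 5 (mod 8): 9·t ≡ 5 − 2 = 3 (mod 8).
    Reduce coefficients mod 8: 1·t ≡ 3 (mod 8).
    So t ≡ 3 (mod 8).
    Then x = 2 + 9·3 = 29, valid modulo lcm(9, 8) = 72: x ≡ 29 (mod 72).
  Combine with x ≡ 17 (mod 20): gcd(72, 20) = 4; 17 - 29 = -12, which IS divisible by 4, so compatible.
    Write x = 29 + 72·t and substitute into x ≡ 17 (mod 20): 72·t ≡ 17 − 29 = -12 (mod 20).
    Divide the congruence (and modulus) by g = 4: 18·t ≡ -3 (mod 5).
    Reduce coefficients mod 5: 3·t ≡ 2 (mod 5).
    The inverse of 3 mod 5 is 2 (since 3·2 = 6 = 1·5 + 1), so t ≡ 2·2 = 4 ≡ 4 (mod 5).
    Then x = 29 + 72·4 = 317, valid modulo lcm(72, 20) = 360: x ≡ 317 (mod 360).
Verify: 317 mod 9 = 2, 317 mod 8 = 5, 317 mod 20 = 17.

x ≡ 317 (mod 360).


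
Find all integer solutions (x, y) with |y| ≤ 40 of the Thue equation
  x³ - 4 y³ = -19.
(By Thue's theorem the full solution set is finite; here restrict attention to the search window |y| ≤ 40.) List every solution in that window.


The equation is x³ - 4y³ = -19. For fixed y, x³ = 4·y³ − 19, so a solution requires the RHS to be a perfect cube.
Strategy: iterate y from -40 to 40, compute RHS = 4·y³ − 19, and check whether it is a (positive or negative) perfect cube.
Check small values of y:
  y = 0: RHS = -19 is not a perfect cube.
  y = 1: RHS = -15 is not a perfect cube.
  y = -1: RHS = -23 is not a perfect cube.
  y = 2: RHS = 13 is not a perfect cube.
  y = -2: RHS = -51 is not a perfect cube.
  y = 3: RHS = 89 is not a perfect cube.
  y = -3: RHS = -127 is not a perfect cube.
Continuing the search up to |y| = 40 finds no solutions either.
No (x, y) in the scanned range satisfies the equation.

No integer solutions with |y| ≤ 40.


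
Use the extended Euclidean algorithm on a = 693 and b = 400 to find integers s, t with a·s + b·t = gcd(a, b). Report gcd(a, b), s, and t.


Euclidean algorithm on (693, 400) — divide until remainder is 0:
  693 = 1 · 400 + 293
  400 = 1 · 293 + 107
  293 = 2 · 107 + 79
  107 = 1 · 79 + 28
  79 = 2 · 28 + 23
  28 = 1 · 23 + 5
  23 = 4 · 5 + 3
  5 = 1 · 3 + 2
  3 = 1 · 2 + 1
  2 = 2 · 1 + 0
gcd(693, 400) = 1.
Track Bezout coefficients alongside the remainders: start with r₀ = 693 = a·1 + b·0 (s = 1, t = 0) and r₁ = 400 = a·0 + b·1 (s = 0, t = 1); each new remainder r_{k+1} = r_{k-1} − q_k·r_k inherits s_{k+1} = s_{k-1} − q_k·s_k, t_{k+1} = t_{k-1} − q_k·t_k, so r_k = a·s_k + b·t_k at every step:
  q = 1: r = 293, s = 1 − 1·0 = 1, t = 0 − 1·1 = -1  (check: 693·1 + 400·(-1) = 293)
  q = 1: r = 107, s = 0 − 1·1 = -1, t = 1 − 1·(-1) = 2  (check: 693·(-1) + 400·2 = 107)
  q = 2: r = 79, s = 1 − 2·(-1) = 3, t = -1 − 2·2 = -5  (check: 693·3 + 400·(-5) = 79)
  q = 1: r = 28, s = -1 − 1·3 = -4, t = 2 − 1·(-5) = 7  (check: 693·(-4) + 400·7 = 28)
  q = 2: r = 23, s = 3 − 2·(-4) = 11, t = -5 − 2·7 = -19  (check: 693·11 + 400·(-19) = 23)
  q = 1: r = 5, s = -4 − 1·11 = -15, t = 7 − 1·(-19) = 26  (check: 693·(-15) + 400·26 = 5)
  q = 4: r = 3, s = 11 − 4·(-15) = 71, t = -19 − 4·26 = -123  (check: 693·71 + 400·(-123) = 3)
  q = 1: r = 2, s = -15 − 1·71 = -86, t = 26 − 1·(-123) = 149  (check: 693·(-86) + 400·149 = 2)
  q = 1: r = 1, s = 71 − 1·(-86) = 157, t = -123 − 1·149 = -272  (check: 693·157 + 400·(-272) = 1)
The row with r = 1 (the gcd) gives the Bezout coefficients s = 157, t = -272.
Result: 693 · (157) + 400 · (-272) = 1.

gcd(693, 400) = 1; s = 157, t = -272 (check: 693·157 + 400·(-272) = 1).


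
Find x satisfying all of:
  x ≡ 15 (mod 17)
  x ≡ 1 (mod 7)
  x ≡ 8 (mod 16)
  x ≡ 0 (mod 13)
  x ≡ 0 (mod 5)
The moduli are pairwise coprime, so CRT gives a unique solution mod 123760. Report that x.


Product of moduli M = 17 · 7 · 16 · 13 · 5 = 123760.
Merge one congruence at a time:
  Start: x ≡ 15 (mod 17).
  Combine with x ≡ 1 (mod 7); new modulus lcm = 119.
    Write x = 15 + 17·t and substitute into x ≡ 1 (mod 7): 17·t ≡ 1 − 15 = -14 (mod 7).
    Reduce coefficients mod 7: 3·t ≡ 0 (mod 7).
    The inverse of 3 mod 7 is 5 (since 3·5 = 15 = 2·7 + 1), so t ≡ 5·0 = 0 ≡ 0 (mod 7).
    Then x = 15 + 17·0 = 15, valid modulo lcm(17, 7) = 119: x ≡ 15 (mod 119).
  Combine with x ≡ 8 (mod 16); new modulus lcm = 1904.
    Write x = 15 + 119·t and substitute into x ≡ 8 (mod 16): 119·t ≡ 8 − 15 = -7 (mod 16).
    Reduce coefficients mod 16: 7·t ≡ 9 (mod 16).
    The inverse of 7 mod 16 is 7 (since 7·7 = 49 = 3·16 + 1), so t ≡ 7·9 = 63 ≡ 15 (mod 16).
    Then x = 15 + 119·15 = 1800, valid modulo lcm(119, 16) = 1904: x ≡ 1800 (mod 1904).
  Combine with x ≡ 0 (mod 13); new modulus lcm = 24752.
    Write x = 1800 + 1904·t and substitute into x ≡ 0 (mod 13): 1904·t ≡ 0 − 1800 = -1800 (mod 13).
    Reduce coefficients mod 13: 6·t ≡ 7 (mod 13).
    The inverse of 6 mod 13 is 11 (since 6·11 = 66 = 5·13 + 1), so t ≡ 11·7 = 77 ≡ 12 (mod 13).
    Then x = 1800 + 1904·12 = 24648, valid modulo lcm(1904, 13) = 24752: x ≡ 24648 (mod 24752).
  Combine with x ≡ 0 (mod 5); new modulus lcm = 123760.
    Write x = 24648 + 24752·t and substitute into x ≡ 0 (mod 5): 24752·t ≡ 0 − 24648 = -24648 (mod 5).
    Reduce coefficients mod 5: 2·t ≡ 2 (mod 5).
    The inverse of 2 mod 5 is 3 (since 2·3 = 6 = 1·5 + 1), so t ≡ 3·2 = 6 ≡ 1 (mod 5).
    Then x = 24648 + 24752·1 = 49400, valid modulo lcm(24752, 5) = 123760: x ≡ 49400 (mod 123760).
Verify against each original: 49400 mod 17 = 15, 49400 mod 7 = 1, 49400 mod 16 = 8, 49400 mod 13 = 0, 49400 mod 5 = 0.

x ≡ 49400 (mod 123760).


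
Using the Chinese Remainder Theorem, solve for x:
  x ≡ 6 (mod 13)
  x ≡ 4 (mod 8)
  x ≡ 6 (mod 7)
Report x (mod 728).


Moduli 13, 8, 7 are pairwise coprime; by CRT there is a unique solution modulo M = 13 · 8 · 7 = 728.
Solve pairwise, accumulating the modulus:
  Start with x ≡ 6 (mod 13).
  Combine with x ≡ 4 (mod 8): since gcd(13, 8) = 1, we get a unique residue mod 104.
    Write x = 6 + 13·t and substitute into x ≡ 4 (mod 8): 13·t ≡ 4 − 6 = -2 (mod 8).
    Reduce coefficients mod 8: 5·t ≡ 6 (mod 8).
    The inverse of 5 mod 8 is 5 (since 5·5 = 25 = 3·8 + 1), so t ≡ 5·6 = 30 ≡ 6 (mod 8).
    Then x = 6 + 13·6 = 84, valid modulo lcm(13, 8) = 104: x ≡ 84 (mod 104).
  Combine with x ≡ 6 (mod 7): since gcd(104, 7) = 1, we get a unique residue mod 728.
    Write x = 84 + 104·t and substitute into x ≡ 6 (mod 7): 104·t ≡ 6 − 84 = -78 (mod 7).
    Reduce coefficients mod 7: 6·t ≡ 6 (mod 7).
    The inverse of 6 mod 7 is 6 (since 6·6 = 36 = 5·7 + 1), so t ≡ 6·6 = 36 ≡ 1 (mod 7).
    Then x = 84 + 104·1 = 188, valid modulo lcm(104, 7) = 728: x ≡ 188 (mod 728).
Verify: 188 mod 13 = 6 ✓, 188 mod 8 = 4 ✓, 188 mod 7 = 6 ✓.

x ≡ 188 (mod 728).


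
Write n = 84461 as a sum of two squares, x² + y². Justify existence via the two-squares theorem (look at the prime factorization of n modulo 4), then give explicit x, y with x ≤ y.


Step 1: Factor n = 84461 = 13 · 73 · 89.
Step 2: Check the mod-4 condition on each prime factor: 13 ≡ 1 (mod 4), exponent 1; 73 ≡ 1 (mod 4), exponent 1; 89 ≡ 1 (mod 4), exponent 1.
All primes ≡ 3 (mod 4) appear to even exponent (or don't appear), so by the two-squares theorem n IS expressible as a sum of two squares.
Step 3: Build a representation. Here n = 13 · 73 · 89 is a product of primes ≡ 1 (mod 4). Each prime p ≡ 1 (mod 4) is itself a sum of two squares; find a² by testing p − a² for a perfect square:
  13: 13 − 1² = 12, 13 − 2² = 9 = 3² ⇒ 13 = 2² + 3².
  73: 73 − 1² = 72, 73 − 2² = 69, 73 − 3² = 64 = 8² ⇒ 73 = 3² + 8².
  89: 89 − 1² = 88, 89 − 2² = 85, 89 − 3² = 80, 89 − 4² = 73, 89 − 5² = 64 = 8² ⇒ 89 = 5² + 8².
  Combine using the Brahmagupta–Fibonacci identity (a² + b²)(c² + d²) = (ac − bd)² + (ad + bc)² = (ac + bd)² + (ad − bc)²:
  13 · 73 = 949: from (2² + 3²)(3² + 8²), take (2·3 − 3·8, 2·8 + 3·3) = (6 − 24, 16 + 9) = (-18, 25); dropping signs (only squares matter) gives (18, 25); check 18² + 25² = 324 + 625 = 949 ✓.
  949 · 89 = 84461: from (18² + 25²)(5² + 8²), take (18·5 − 25·8, 18·8 + 25·5) = (90 − 200, 144 + 125) = (-110, 269); dropping signs (only squares matter) gives (110, 269); check 110² + 269² = 12100 + 72361 = 84461 ✓.
Step 4: Order so x ≤ y and verify: 110² + 269² = 12100 + 72361 = 84461 = n. ✓

n = 84461 = 110² + 269² (one valid representation with x ≤ y).


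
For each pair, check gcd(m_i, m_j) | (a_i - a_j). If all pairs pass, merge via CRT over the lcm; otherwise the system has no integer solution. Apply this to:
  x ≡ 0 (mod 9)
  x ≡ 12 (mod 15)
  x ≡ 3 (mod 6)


Moduli 9, 15, 6 are not pairwise coprime, so CRT works modulo lcm(m_i) when all pairwise compatibility conditions hold.
Pairwise compatibility: gcd(m_i, m_j) must divide a_i - a_j for every pair.
Merge one congruence at a time:
  Start: x ≡ 0 (mod 9).
  Combine with x ≡ 12 (mod 15): gcd(9, 15) = 3; 12 - 0 = 12, which IS divisible by 3, so compatible.
    Write x = 0 + 9·t and substitute into x ≡ 12 (mod 15): 9·t ≡ 12 − 0 = 12 (mod 15).
    Divide the congruence (and modulus) by g = 3: 3·t ≡ 4 (mod 5).
    The inverse of 3 mod 5 is 2 (since 3·2 = 6 = 1·5 + 1), so t ≡ 2·4 = 8 ≡ 3 (mod 5).
    Then x = 0 + 9·3 = 27, valid modulo lcm(9, 15) = 45: x ≡ 27 (mod 45).
  Combine with x ≡ 3 (mod 6): gcd(45, 6) = 3; 3 - 27 = -24, which IS divisible by 3, so compatible.
    Write x = 27 + 45·t and substitute into x ≡ 3 (mod 6): 45·t ≡ 3 − 27 = -24 (mod 6).
    Divide the congruence (and modulus) by g = 3: 15·t ≡ -8 (mod 2).
    Reduce coefficients mod 2: 1·t ≡ 0 (mod 2).
    So t ≡ 0 (mod 2).
    Then x = 27 + 45·0 = 27, valid modulo lcm(45, 6) = 90: x ≡ 27 (mod 90).
Verify: 27 mod 9 = 0, 27 mod 15 = 12, 27 mod 6 = 3.

x ≡ 27 (mod 90).


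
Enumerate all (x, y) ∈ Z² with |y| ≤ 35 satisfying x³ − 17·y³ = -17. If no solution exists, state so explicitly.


The equation is x³ - 17y³ = -17. For fixed y, x³ = 17·y³ − 17, so a solution requires the RHS to be a perfect cube.
Strategy: iterate y from -35 to 35, compute RHS = 17·y³ − 17, and check whether it is a (positive or negative) perfect cube.
Check small values of y:
  y = 0: RHS = -17 is not a perfect cube.
  y = 1: RHS = 0 = (0)³ ⇒ x = 0 works.
  y = -1: RHS = -34 is not a perfect cube.
  y = 2: RHS = 119 is not a perfect cube.
  y = -2: RHS = -153 is not a perfect cube.
  y = 3: RHS = 442 is not a perfect cube.
  y = -3: RHS = -476 is not a perfect cube.
Continuing the search up to |y| = 35 finds no further solutions beyond those listed.
Collected solutions: (0, 1).

Solutions (with |y| ≤ 35): (0, 1).


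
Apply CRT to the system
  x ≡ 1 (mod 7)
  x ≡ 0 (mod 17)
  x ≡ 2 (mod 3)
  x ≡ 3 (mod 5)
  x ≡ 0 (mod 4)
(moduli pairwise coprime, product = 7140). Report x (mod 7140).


Product of moduli M = 7 · 17 · 3 · 5 · 4 = 7140.
Merge one congruence at a time:
  Start: x ≡ 1 (mod 7).
  Combine with x ≡ 0 (mod 17); new modulus lcm = 119.
    Write x = 1 + 7·t and substitute into x ≡ 0 (mod 17): 7·t ≡ 0 − 1 = -1 (mod 17).
    Reduce coefficients mod 17: 7·t ≡ 16 (mod 17).
    The inverse of 7 mod 17 is 5 (since 7·5 = 35 = 2·17 + 1), so t ≡ 5·16 = 80 ≡ 12 (mod 17).
    Then x = 1 + 7·12 = 85, valid modulo lcm(7, 17) = 119: x ≡ 85 (mod 119).
  Combine with x ≡ 2 (mod 3); new modulus lcm = 357.
    Write x = 85 + 119·t and substitute into x ≡ 2 (mod 3): 119·t ≡ 2 − 85 = -83 (mod 3).
    Reduce coefficients mod 3: 2·t ≡ 1 (mod 3).
    The inverse of 2 mod 3 is 2 (since 2·2 = 4 = 1·3 + 1), so t ≡ 2·1 = 2 ≡ 2 (mod 3).
    Then x = 85 + 119·2 = 323, valid modulo lcm(119, 3) = 357: x ≡ 323 (mod 357).
  Combine with x ≡ 3 (mod 5); new modulus lcm = 1785.
    Write x = 323 + 357·t and substitute into x ≡ 3 (mod 5): 357·t ≡ 3 − 323 = -320 (mod 5).
    Reduce coefficients mod 5: 2·t ≡ 0 (mod 5).
    The inverse of 2 mod 5 is 3 (since 2·3 = 6 = 1·5 + 1), so t ≡ 3·0 = 0 ≡ 0 (mod 5).
    Then x = 323 + 357·0 = 323, valid modulo lcm(357, 5) = 1785: x ≡ 323 (mod 1785).
  Combine with x ≡ 0 (mod 4); new modulus lcm = 7140.
    Write x = 323 + 1785·t and substitute into x ≡ 0 (mod 4): 1785·t ≡ 0 − 323 = -323 (mod 4).
    Reduce coefficients mod 4: 1·t ≡ 1 (mod 4).
    So t ≡ 1 (mod 4).
    Then x = 323 + 1785·1 = 2108, valid modulo lcm(1785, 4) = 7140: x ≡ 2108 (mod 7140).
Verify against each original: 2108 mod 7 = 1, 2108 mod 17 = 0, 2108 mod 3 = 2, 2108 mod 5 = 3, 2108 mod 4 = 0.

x ≡ 2108 (mod 7140).


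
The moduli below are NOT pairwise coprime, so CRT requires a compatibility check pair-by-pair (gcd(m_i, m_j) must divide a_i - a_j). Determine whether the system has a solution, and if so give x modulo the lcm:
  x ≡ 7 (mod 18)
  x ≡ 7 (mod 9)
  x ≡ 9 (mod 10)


Moduli 18, 9, 10 are not pairwise coprime, so CRT works modulo lcm(m_i) when all pairwise compatibility conditions hold.
Pairwise compatibility: gcd(m_i, m_j) must divide a_i - a_j for every pair.
Merge one congruence at a time:
  Start: x ≡ 7 (mod 18).
  Combine with x ≡ 7 (mod 9): gcd(18, 9) = 9; 7 - 7 = 0, which IS divisible by 9, so compatible.
    Write x = 7 + 18·t and substitute into x ≡ 7 (mod 9): 18·t ≡ 7 − 7 = 0 (mod 9).
    Divide the congruence (and modulus) by g = 9: 2·t ≡ 0 (mod 1).
    Modulo 1 every t works; take t = 0.
    Then x = 7 + 18·0 = 7, valid modulo lcm(18, 9) = 18: x ≡ 7 (mod 18).
  Combine with x ≡ 9 (mod 10): gcd(18, 10) = 2; 9 - 7 = 2, which IS divisible by 2, so compatible.
    Write x = 7 + 18·t and substitute into x ≡ 9 (mod 10): 18·t ≡ 9 − 7 = 2 (mod 10).
    Divide the congruence (and modulus) by g = 2: 9·t ≡ 1 (mod 5).
    Reduce coefficients mod 5: 4·t ≡ 1 (mod 5).
    The inverse of 4 mod 5 is 4 (since 4·4 = 16 = 3·5 + 1), so t ≡ 4·1 = 4 ≡ 4 (mod 5).
    Then x = 7 + 18·4 = 79, valid modulo lcm(18, 10) = 90: x ≡ 79 (mod 90).
Verify: 79 mod 18 = 7, 79 mod 9 = 7, 79 mod 10 = 9.

x ≡ 79 (mod 90).


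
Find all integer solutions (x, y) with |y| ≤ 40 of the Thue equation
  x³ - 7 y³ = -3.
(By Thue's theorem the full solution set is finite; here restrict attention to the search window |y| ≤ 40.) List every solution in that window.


The equation is x³ - 7y³ = -3. For fixed y, x³ = 7·y³ − 3, so a solution requires the RHS to be a perfect cube.
Strategy: iterate y from -40 to 40, compute RHS = 7·y³ − 3, and check whether it is a (positive or negative) perfect cube.
Check small values of y:
  y = 0: RHS = -3 is not a perfect cube.
  y = 1: RHS = 4 is not a perfect cube.
  y = -1: RHS = -10 is not a perfect cube.
  y = 2: RHS = 53 is not a perfect cube.
  y = -2: RHS = -59 is not a perfect cube.
  y = 3: RHS = 186 is not a perfect cube.
  y = -3: RHS = -192 is not a perfect cube.
Continuing the search up to |y| = 40 finds no solutions either.
No (x, y) in the scanned range satisfies the equation.

No integer solutions with |y| ≤ 40.


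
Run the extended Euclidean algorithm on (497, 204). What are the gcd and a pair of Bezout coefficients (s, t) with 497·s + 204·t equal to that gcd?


Euclidean algorithm on (497, 204) — divide until remainder is 0:
  497 = 2 · 204 + 89
  204 = 2 · 89 + 26
  89 = 3 · 26 + 11
  26 = 2 · 11 + 4
  11 = 2 · 4 + 3
  4 = 1 · 3 + 1
  3 = 3 · 1 + 0
gcd(497, 204) = 1.
Track Bezout coefficients alongside the remainders: start with r₀ = 497 = a·1 + b·0 (s = 1, t = 0) and r₁ = 204 = a·0 + b·1 (s = 0, t = 1); each new remainder r_{k+1} = r_{k-1} − q_k·r_k inherits s_{k+1} = s_{k-1} − q_k·s_k, t_{k+1} = t_{k-1} − q_k·t_k, so r_k = a·s_k + b·t_k at every step:
  q = 2: r = 89, s = 1 − 2·0 = 1, t = 0 − 2·1 = -2  (check: 497·1 + 204·(-2) = 89)
  q = 2: r = 26, s = 0 − 2·1 = -2, t = 1 − 2·(-2) = 5  (check: 497·(-2) + 204·5 = 26)
  q = 3: r = 11, s = 1 − 3·(-2) = 7, t = -2 − 3·5 = -17  (check: 497·7 + 204·(-17) = 11)
  q = 2: r = 4, s = -2 − 2·7 = -16, t = 5 − 2·(-17) = 39  (check: 497·(-16) + 204·39 = 4)
  q = 2: r = 3, s = 7 − 2·(-16) = 39, t = -17 − 2·39 = -95  (check: 497·39 + 204·(-95) = 3)
  q = 1: r = 1, s = -16 − 1·39 = -55, t = 39 − 1·(-95) = 134  (check: 497·(-55) + 204·134 = 1)
The row with r = 1 (the gcd) gives the Bezout coefficients s = -55, t = 134.
Result: 497 · (-55) + 204 · (134) = 1.

gcd(497, 204) = 1; s = -55, t = 134 (check: 497·(-55) + 204·134 = 1).


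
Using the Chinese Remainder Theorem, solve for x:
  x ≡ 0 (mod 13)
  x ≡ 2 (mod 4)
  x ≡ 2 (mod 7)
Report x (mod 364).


Moduli 13, 4, 7 are pairwise coprime; by CRT there is a unique solution modulo M = 13 · 4 · 7 = 364.
Solve pairwise, accumulating the modulus:
  Start with x ≡ 0 (mod 13).
  Combine with x ≡ 2 (mod 4): since gcd(13, 4) = 1, we get a unique residue mod 52.
    Write x = 0 + 13·t and substitute into x ≡ 2 (mod 4): 13·t ≡ 2 − 0 = 2 (mod 4).
    Reduce coefficients mod 4: 1·t ≡ 2 (mod 4).
    So t ≡ 2 (mod 4).
    Then x = 0 + 13·2 = 26, valid modulo lcm(13, 4) = 52: x ≡ 26 (mod 52).
  Combine with x ≡ 2 (mod 7): since gcd(52, 7) = 1, we get a unique residue mod 364.
    Write x = 26 + 52·t and substitute into x ≡ 2 (mod 7): 52·t ≡ 2 − 26 = -24 (mod 7).
    Reduce coefficients mod 7: 3·t ≡ 4 (mod 7).
    The inverse of 3 mod 7 is 5 (since 3·5 = 15 = 2·7 + 1), so t ≡ 5·4 = 20 ≡ 6 (mod 7).
    Then x = 26 + 52·6 = 338, valid modulo lcm(52, 7) = 364: x ≡ 338 (mod 364).
Verify: 338 mod 13 = 0 ✓, 338 mod 4 = 2 ✓, 338 mod 7 = 2 ✓.

x ≡ 338 (mod 364).


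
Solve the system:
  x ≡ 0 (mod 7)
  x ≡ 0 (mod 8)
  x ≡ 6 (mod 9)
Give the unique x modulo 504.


Moduli 7, 8, 9 are pairwise coprime; by CRT there is a unique solution modulo M = 7 · 8 · 9 = 504.
Solve pairwise, accumulating the modulus:
  Start with x ≡ 0 (mod 7).
  Combine with x ≡ 0 (mod 8): since gcd(7, 8) = 1, we get a unique residue mod 56.
    Write x = 0 + 7·t and substitute into x ≡ 0 (mod 8): 7·t ≡ 0 − 0 = 0 (mod 8).
    The inverse of 7 mod 8 is 7 (since 7·7 = 49 = 6·8 + 1), so t ≡ 7·0 = 0 ≡ 0 (mod 8).
    Then x = 0 + 7·0 = 0, valid modulo lcm(7, 8) = 56: x ≡ 0 (mod 56).
  Combine with x ≡ 6 (mod 9): since gcd(56, 9) = 1, we get a unique residue mod 504.
    Write x = 0 + 56·t and substitute into x ≡ 6 (mod 9): 56·t ≡ 6 − 0 = 6 (mod 9).
    Reduce coefficients mod 9: 2·t ≡ 6 (mod 9).
    The inverse of 2 mod 9 is 5 (since 2·5 = 10 = 1·9 + 1), so t ≡ 5·6 = 30 ≡ 3 (mod 9).
    Then x = 0 + 56·3 = 168, valid modulo lcm(56, 9) = 504: x ≡ 168 (mod 504).
Verify: 168 mod 7 = 0 ✓, 168 mod 8 = 0 ✓, 168 mod 9 = 6 ✓.

x ≡ 168 (mod 504).


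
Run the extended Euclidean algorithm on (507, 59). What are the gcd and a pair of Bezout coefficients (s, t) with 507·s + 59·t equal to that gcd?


Euclidean algorithm on (507, 59) — divide until remainder is 0:
  507 = 8 · 59 + 35
  59 = 1 · 35 + 24
  35 = 1 · 24 + 11
  24 = 2 · 11 + 2
  11 = 5 · 2 + 1
  2 = 2 · 1 + 0
gcd(507, 59) = 1.
Track Bezout coefficients alongside the remainders: start with r₀ = 507 = a·1 + b·0 (s = 1, t = 0) and r₁ = 59 = a·0 + b·1 (s = 0, t = 1); each new remainder r_{k+1} = r_{k-1} − q_k·r_k inherits s_{k+1} = s_{k-1} − q_k·s_k, t_{k+1} = t_{k-1} − q_k·t_k, so r_k = a·s_k + b·t_k at every step:
  q = 8: r = 35, s = 1 − 8·0 = 1, t = 0 − 8·1 = -8  (check: 507·1 + 59·(-8) = 35)
  q = 1: r = 24, s = 0 − 1·1 = -1, t = 1 − 1·(-8) = 9  (check: 507·(-1) + 59·9 = 24)
  q = 1: r = 11, s = 1 − 1·(-1) = 2, t = -8 − 1·9 = -17  (check: 507·2 + 59·(-17) = 11)
  q = 2: r = 2, s = -1 − 2·2 = -5, t = 9 − 2·(-17) = 43  (check: 507·(-5) + 59·43 = 2)
  q = 5: r = 1, s = 2 − 5·(-5) = 27, t = -17 − 5·43 = -232  (check: 507·27 + 59·(-232) = 1)
The row with r = 1 (the gcd) gives the Bezout coefficients s = 27, t = -232.
Result: 507 · (27) + 59 · (-232) = 1.

gcd(507, 59) = 1; s = 27, t = -232 (check: 507·27 + 59·(-232) = 1).


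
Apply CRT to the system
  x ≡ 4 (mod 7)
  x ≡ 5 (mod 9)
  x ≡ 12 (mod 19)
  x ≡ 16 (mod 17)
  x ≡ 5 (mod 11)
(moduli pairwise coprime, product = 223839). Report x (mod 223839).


Product of moduli M = 7 · 9 · 19 · 17 · 11 = 223839.
Merge one congruence at a time:
  Start: x ≡ 4 (mod 7).
  Combine with x ≡ 5 (mod 9); new modulus lcm = 63.
    Write x = 4 + 7·t and substitute into x ≡ 5 (mod 9): 7·t ≡ 5 − 4 = 1 (mod 9).
    The inverse of 7 mod 9 is 4 (since 7·4 = 28 = 3·9 + 1), so t ≡ 4·1 = 4 ≡ 4 (mod 9).
    Then x = 4 + 7·4 = 32, valid modulo lcm(7, 9) = 63: x ≡ 32 (mod 63).
  Combine with x ≡ 12 (mod 19); new modulus lcm = 1197.
    Write x = 32 + 63·t and substitute into x ≡ 12 (mod 19): 63·t ≡ 12 − 32 = -20 (mod 19).
    Reduce coefficients mod 19: 6·t ≡ 18 (mod 19).
    The inverse of 6 mod 19 is 16 (since 6·16 = 96 = 5·19 + 1), so t ≡ 16·18 = 288 ≡ 3 (mod 19).
    Then x = 32 + 63·3 = 221, valid modulo lcm(63, 19) = 1197: x ≡ 221 (mod 1197).
  Combine with x ≡ 16 (mod 17); new modulus lcm = 20349.
    Write x = 221 + 1197·t and substitute into x ≡ 16 (mod 17): 1197·t ≡ 16 − 221 = -205 (mod 17).
    Reduce coefficients mod 17: 7·t ≡ 16 (mod 17).
    The inverse of 7 mod 17 is 5 (since 7·5 = 35 = 2·17 + 1), so t ≡ 5·16 = 80 ≡ 12 (mod 17).
    Then x = 221 + 1197·12 = 14585, valid modulo lcm(1197, 17) = 20349: x ≡ 14585 (mod 20349).
  Combine with x ≡ 5 (mod 11); new modulus lcm = 223839.
    Write x = 14585 + 20349·t and substitute into x ≡ 5 (mod 11): 20349·t ≡ 5 − 14585 = -14580 (mod 11).
    Reduce coefficients mod 11: 10·t ≡ 6 (mod 11).
    The inverse of 10 mod 11 is 10 (since 10·10 = 100 = 9·11 + 1), so t ≡ 10·6 = 60 ≡ 5 (mod 11).
    Then x = 14585 + 20349·5 = 116330, valid modulo lcm(20349, 11) = 223839: x ≡ 116330 (mod 223839).
Verify against each original: 116330 mod 7 = 4, 116330 mod 9 = 5, 116330 mod 19 = 12, 116330 mod 17 = 16, 116330 mod 11 = 5.

x ≡ 116330 (mod 223839).


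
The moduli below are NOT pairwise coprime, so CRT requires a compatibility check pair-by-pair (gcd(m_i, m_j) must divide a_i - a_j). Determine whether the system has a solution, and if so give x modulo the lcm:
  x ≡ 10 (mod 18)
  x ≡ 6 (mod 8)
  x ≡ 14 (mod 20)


Moduli 18, 8, 20 are not pairwise coprime, so CRT works modulo lcm(m_i) when all pairwise compatibility conditions hold.
Pairwise compatibility: gcd(m_i, m_j) must divide a_i - a_j for every pair.
Merge one congruence at a time:
  Start: x ≡ 10 (mod 18).
  Combine with x ≡ 6 (mod 8): gcd(18, 8) = 2; 6 - 10 = -4, which IS divisible by 2, so compatible.
    Write x = 10 + 18·t and substitute into x ≡ 6 (mod 8): 18·t ≡ 6 − 10 = -4 (mod 8).
    Divide the congruence (and modulus) by g = 2: 9·t ≡ -2 (mod 4).
    Reduce coefficients mod 4: 1·t ≡ 2 (mod 4).
    So t ≡ 2 (mod 4).
    Then x = 10 + 18·2 = 46, valid modulo lcm(18, 8) = 72: x ≡ 46 (mod 72).
  Combine with x ≡ 14 (mod 20): gcd(72, 20) = 4; 14 - 46 = -32, which IS divisible by 4, so compatible.
    Write x = 46 + 72·t and substitute into x ≡ 14 (mod 20): 72·t ≡ 14 − 46 = -32 (mod 20).
    Divide the congruence (and modulus) by g = 4: 18·t ≡ -8 (mod 5).
    Reduce coefficients mod 5: 3·t ≡ 2 (mod 5).
    The inverse of 3 mod 5 is 2 (since 3·2 = 6 = 1·5 + 1), so t ≡ 2·2 = 4 ≡ 4 (mod 5).
    Then x = 46 + 72·4 = 334, valid modulo lcm(72, 20) = 360: x ≡ 334 (mod 360).
Verify: 334 mod 18 = 10, 334 mod 8 = 6, 334 mod 20 = 14.

x ≡ 334 (mod 360).


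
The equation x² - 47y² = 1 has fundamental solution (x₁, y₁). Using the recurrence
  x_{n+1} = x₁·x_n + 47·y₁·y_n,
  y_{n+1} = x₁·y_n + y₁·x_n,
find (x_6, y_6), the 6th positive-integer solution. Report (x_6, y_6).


Step 1: Find the fundamental solution (x₁, y₁) of x² - 47y² = 1.
  Expand √47 as a continued fraction. a₀ = ⌊√47⌋ = 6; iterate m_{k+1} = d_k·a_k − m_k, d_{k+1} = (47 − m_{k+1}²)/d_k, a_{k+1} = ⌊(a₀ + m_{k+1})/d_{k+1}⌋ (starting m₀ = 0, d₀ = 1), with convergents p_k = a_k·p_{k-1} + p_{k-2}, q_k = a_k·q_{k-1} + q_{k-2} (p₋₁ = 1, q₋₁ = 0):
  k = 0: a₀ = 6; p₀/q₀ = 6/1; p₀² − 47·q₀² = 36 − 47 = -11.
  k = 1: m = 6, d = 11, a = ⌊(6 + 6)/11⌋ = 1; p/q = (1·6 + 1)/(1·1 + 0) = 7/1; p² − 47·q² = 49 − 47 = 2.
  k = 2: m = 5, d = 2, a = ⌊(6 + 5)/2⌋ = 5; p/q = (5·7 + 6)/(5·1 + 1) = 41/6; p² − 47·q² = 1681 − 1692 = -11.
  k = 3: m = 5, d = 11, a = ⌊(6 + 5)/11⌋ = 1; p/q = (1·41 + 7)/(1·6 + 1) = 48/7; p² − 47·q² = 2304 − 2303 = 1.
  The first convergent with p² − 47·q² = 1 gives the fundamental solution (x₁, y₁) = (48, 7).
Step 2: Apply the recurrence (x_{n+1}, y_{n+1}) = (x₁x_n + 47y₁y_n, x₁y_n + y₁x_n) repeatedly.
  From (x_1, y_1) = (48, 7): x_2 = 48·48 + 47·7·7 = 4607; y_2 = 48·7 + 7·48 = 672.
  From (x_2, y_2) = (4607, 672): x_3 = 48·4607 + 47·7·672 = 442224; y_3 = 48·672 + 7·4607 = 64505.
  From (x_3, y_3) = (442224, 64505): x_4 = 48·442224 + 47·7·64505 = 42448897; y_4 = 48·64505 + 7·442224 = 6191808.
  From (x_4, y_4) = (42448897, 6191808): x_5 = 48·42448897 + 47·7·6191808 = 4074651888; y_5 = 48·6191808 + 7·42448897 = 594349063.
  From (x_5, y_5) = (4074651888, 594349063): x_6 = 48·4074651888 + 47·7·594349063 = 391124132351; y_6 = 48·594349063 + 7·4074651888 = 57051318240.
Step 3: Verify x_6² - 47·y_6² = 152978086907322564787201 - 152978086907322564787200 = 1 (should be 1). ✓

(x_1, y_1) = (48, 7); (x_6, y_6) = (391124132351, 57051318240).


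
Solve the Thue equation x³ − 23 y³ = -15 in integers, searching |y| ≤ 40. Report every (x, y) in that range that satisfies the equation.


The equation is x³ - 23y³ = -15. For fixed y, x³ = 23·y³ − 15, so a solution requires the RHS to be a perfect cube.
Strategy: iterate y from -40 to 40, compute RHS = 23·y³ − 15, and check whether it is a (positive or negative) perfect cube.
Check small values of y:
  y = 0: RHS = -15 is not a perfect cube.
  y = 1: RHS = 8 = (2)³ ⇒ x = 2 works.
  y = -1: RHS = -38 is not a perfect cube.
  y = 2: RHS = 169 is not a perfect cube.
  y = -2: RHS = -199 is not a perfect cube.
  y = 3: RHS = 606 is not a perfect cube.
  y = -3: RHS = -636 is not a perfect cube.
Continuing the search up to |y| = 40 finds no further solutions beyond those listed.
Collected solutions: (2, 1).

Solutions (with |y| ≤ 40): (2, 1).


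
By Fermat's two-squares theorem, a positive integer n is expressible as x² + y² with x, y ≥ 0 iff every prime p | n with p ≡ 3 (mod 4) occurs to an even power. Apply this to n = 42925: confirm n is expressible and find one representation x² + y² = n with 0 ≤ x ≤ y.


Step 1: Factor n = 42925 = 5^2 · 17 · 101.
Step 2: Check the mod-4 condition on each prime factor: 5 ≡ 1 (mod 4), exponent 2; 17 ≡ 1 (mod 4), exponent 1; 101 ≡ 1 (mod 4), exponent 1.
All primes ≡ 3 (mod 4) appear to even exponent (or don't appear), so by the two-squares theorem n IS expressible as a sum of two squares.
Step 3: Build a representation. Group n = k² · m with k = 5 and m = 17 · 101 = 1717 (a product of primes ≡ 1 (mod 4)); a representation of m scales to one of n via (k·x)² + (k·y)² = k²(x² + y²). Each prime p ≡ 1 (mod 4) is itself a sum of two squares; find a² by testing p − a² for a perfect square:
  17: 17 − 1² = 16 = 4² ⇒ 17 = 1² + 4².
  101: 101 − 1² = 100 = 10² ⇒ 101 = 1² + 10².
  Combine using the Brahmagupta–Fibonacci identity (a² + b²)(c² + d²) = (ac − bd)² + (ad + bc)² = (ac + bd)² + (ad − bc)²:
  17 · 101 = 1717: from (1² + 4²)(1² + 10²), take (1·1 − 4·10, 1·10 + 4·1) = (1 − 40, 10 + 4) = (-39, 14); dropping signs (only squares matter) gives (39, 14); check 39² + 14² = 1521 + 196 = 1717 ✓.
  Scale by k = 5: (5·39, 5·14) = (195, 70).
Step 4: Order so x ≤ y and verify: 70² + 195² = 4900 + 38025 = 42925 = n. ✓

n = 42925 = 70² + 195² (one valid representation with x ≤ y).


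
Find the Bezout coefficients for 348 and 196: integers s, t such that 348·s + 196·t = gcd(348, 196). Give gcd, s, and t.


Euclidean algorithm on (348, 196) — divide until remainder is 0:
  348 = 1 · 196 + 152
  196 = 1 · 152 + 44
  152 = 3 · 44 + 20
  44 = 2 · 20 + 4
  20 = 5 · 4 + 0
gcd(348, 196) = 4.
Track Bezout coefficients alongside the remainders: start with r₀ = 348 = a·1 + b·0 (s = 1, t = 0) and r₁ = 196 = a·0 + b·1 (s = 0, t = 1); each new remainder r_{k+1} = r_{k-1} − q_k·r_k inherits s_{k+1} = s_{k-1} − q_k·s_k, t_{k+1} = t_{k-1} − q_k·t_k, so r_k = a·s_k + b·t_k at every step:
  q = 1: r = 152, s = 1 − 1·0 = 1, t = 0 − 1·1 = -1  (check: 348·1 + 196·(-1) = 152)
  q = 1: r = 44, s = 0 − 1·1 = -1, t = 1 − 1·(-1) = 2  (check: 348·(-1) + 196·2 = 44)
  q = 3: r = 20, s = 1 − 3·(-1) = 4, t = -1 − 3·2 = -7  (check: 348·4 + 196·(-7) = 20)
  q = 2: r = 4, s = -1 − 2·4 = -9, t = 2 − 2·(-7) = 16  (check: 348·(-9) + 196·16 = 4)
The row with r = 4 (the gcd) gives the Bezout coefficients s = -9, t = 16.
Result: 348 · (-9) + 196 · (16) = 4.

gcd(348, 196) = 4; s = -9, t = 16 (check: 348·(-9) + 196·16 = 4).


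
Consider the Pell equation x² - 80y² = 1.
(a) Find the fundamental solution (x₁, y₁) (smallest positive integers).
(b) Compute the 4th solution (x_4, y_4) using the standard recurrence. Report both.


Step 1: Find the fundamental solution (x₁, y₁) of x² - 80y² = 1.
  Expand √80 as a continued fraction. a₀ = ⌊√80⌋ = 8; iterate m_{k+1} = d_k·a_k − m_k, d_{k+1} = (80 − m_{k+1}²)/d_k, a_{k+1} = ⌊(a₀ + m_{k+1})/d_{k+1}⌋ (starting m₀ = 0, d₀ = 1), with convergents p_k = a_k·p_{k-1} + p_{k-2}, q_k = a_k·q_{k-1} + q_{k-2} (p₋₁ = 1, q₋₁ = 0):
  k = 0: a₀ = 8; p₀/q₀ = 8/1; p₀² − 80·q₀² = 64 − 80 = -16.
  k = 1: m = 8, d = 16, a = ⌊(8 + 8)/16⌋ = 1; p/q = (1·8 + 1)/(1·1 + 0) = 9/1; p² − 80·q² = 81 − 80 = 1.
  The first convergent with p² − 80·q² = 1 gives the fundamental solution (x₁, y₁) = (9, 1).
Step 2: Apply the recurrence (x_{n+1}, y_{n+1}) = (x₁x_n + 80y₁y_n, x₁y_n + y₁x_n) repeatedly.
  From (x_1, y_1) = (9, 1): x_2 = 9·9 + 80·1·1 = 161; y_2 = 9·1 + 1·9 = 18.
  From (x_2, y_2) = (161, 18): x_3 = 9·161 + 80·1·18 = 2889; y_3 = 9·18 + 1·161 = 323.
  From (x_3, y_3) = (2889, 323): x_4 = 9·2889 + 80·1·323 = 51841; y_4 = 9·323 + 1·2889 = 5796.
Step 3: Verify x_4² - 80·y_4² = 2687489281 - 2687489280 = 1 (should be 1). ✓

(x_1, y_1) = (9, 1); (x_4, y_4) = (51841, 5796).


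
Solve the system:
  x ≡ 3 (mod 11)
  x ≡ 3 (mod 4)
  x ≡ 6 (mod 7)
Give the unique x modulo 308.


Moduli 11, 4, 7 are pairwise coprime; by CRT there is a unique solution modulo M = 11 · 4 · 7 = 308.
Solve pairwise, accumulating the modulus:
  Start with x ≡ 3 (mod 11).
  Combine with x ≡ 3 (mod 4): since gcd(11, 4) = 1, we get a unique residue mod 44.
    Write x = 3 + 11·t and substitute into x ≡ 3 (mod 4): 11·t ≡ 3 − 3 = 0 (mod 4).
    Reduce coefficients mod 4: 3·t ≡ 0 (mod 4).
    The inverse of 3 mod 4 is 3 (since 3·3 = 9 = 2·4 + 1), so t ≡ 3·0 = 0 ≡ 0 (mod 4).
    Then x = 3 + 11·0 = 3, valid modulo lcm(11, 4) = 44: x ≡ 3 (mod 44).
  Combine with x ≡ 6 (mod 7): since gcd(44, 7) = 1, we get a unique residue mod 308.
    Write x = 3 + 44·t and substitute into x ≡ 6 (mod 7): 44·t ≡ 6 − 3 = 3 (mod 7).
    Reduce coefficients mod 7: 2·t ≡ 3 (mod 7).
    The inverse of 2 mod 7 is 4 (since 2·4 = 8 = 1·7 + 1), so t ≡ 4·3 = 12 ≡ 5 (mod 7).
    Then x = 3 + 44·5 = 223, valid modulo lcm(44, 7) = 308: x ≡ 223 (mod 308).
Verify: 223 mod 11 = 3 ✓, 223 mod 4 = 3 ✓, 223 mod 7 = 6 ✓.

x ≡ 223 (mod 308).


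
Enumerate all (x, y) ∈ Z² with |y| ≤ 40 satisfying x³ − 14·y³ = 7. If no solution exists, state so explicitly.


The equation is x³ - 14y³ = 7. For fixed y, x³ = 14·y³ + 7, so a solution requires the RHS to be a perfect cube.
Strategy: iterate y from -40 to 40, compute RHS = 14·y³ + 7, and check whether it is a (positive or negative) perfect cube.
Check small values of y:
  y = 0: RHS = 7 is not a perfect cube.
  y = 1: RHS = 21 is not a perfect cube.
  y = -1: RHS = -7 is not a perfect cube.
  y = 2: RHS = 119 is not a perfect cube.
  y = -2: RHS = -105 is not a perfect cube.
  y = 3: RHS = 385 is not a perfect cube.
  y = -3: RHS = -371 is not a perfect cube.
Continuing the search up to |y| = 40 finds no solutions either.
No (x, y) in the scanned range satisfies the equation.

No integer solutions with |y| ≤ 40.


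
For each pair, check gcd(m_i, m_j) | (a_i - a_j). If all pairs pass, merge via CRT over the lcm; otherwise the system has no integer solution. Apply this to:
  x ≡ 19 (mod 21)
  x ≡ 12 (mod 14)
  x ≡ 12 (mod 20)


Moduli 21, 14, 20 are not pairwise coprime, so CRT works modulo lcm(m_i) when all pairwise compatibility conditions hold.
Pairwise compatibility: gcd(m_i, m_j) must divide a_i - a_j for every pair.
Merge one congruence at a time:
  Start: x ≡ 19 (mod 21).
  Combine with x ≡ 12 (mod 14): gcd(21, 14) = 7; 12 - 19 = -7, which IS divisible by 7, so compatible.
    Write x = 19 + 21·t and substitute into x ≡ 12 (mod 14): 21·t ≡ 12 − 19 = -7 (mod 14).
    Divide the congruence (and modulus) by g = 7: 3·t ≡ -1 (mod 2).
    Reduce coefficients mod 2: 1·t ≡ 1 (mod 2).
    So t ≡ 1 (mod 2).
    Then x = 19 + 21·1 = 40, valid modulo lcm(21, 14) = 42: x ≡ 40 (mod 42).
  Combine with x ≡ 12 (mod 20): gcd(42, 20) = 2; 12 - 40 = -28, which IS divisible by 2, so compatible.
    Write x = 40 + 42·t and substitute into x ≡ 12 (mod 20): 42·t ≡ 12 − 40 = -28 (mod 20).
    Divide the congruence (and modulus) by g = 2: 21·t ≡ -14 (mod 10).
    Reduce coefficients mod 10: 1·t ≡ 6 (mod 10).
    So t ≡ 6 (mod 10).
    Then x = 40 + 42·6 = 292, valid modulo lcm(42, 20) = 420: x ≡ 292 (mod 420).
Verify: 292 mod 21 = 19, 292 mod 14 = 12, 292 mod 20 = 12.

x ≡ 292 (mod 420).


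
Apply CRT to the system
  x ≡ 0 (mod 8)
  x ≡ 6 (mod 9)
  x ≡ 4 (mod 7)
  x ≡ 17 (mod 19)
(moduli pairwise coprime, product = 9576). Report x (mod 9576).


Product of moduli M = 8 · 9 · 7 · 19 = 9576.
Merge one congruence at a time:
  Start: x ≡ 0 (mod 8).
  Combine with x ≡ 6 (mod 9); new modulus lcm = 72.
    Write x = 0 + 8·t and substitute into x ≡ 6 (mod 9): 8·t ≡ 6 − 0 = 6 (mod 9).
    The inverse of 8 mod 9 is 8 (since 8·8 = 64 = 7·9 + 1), so t ≡ 8·6 = 48 ≡ 3 (mod 9).
    Then x = 0 + 8·3 = 24, valid modulo lcm(8, 9) = 72: x ≡ 24 (mod 72).
  Combine with x ≡ 4 (mod 7); new modulus lcm = 504.
    Write x = 24 + 72·t and substitute into x ≡ 4 (mod 7): 72·t ≡ 4 − 24 = -20 (mod 7).
    Reduce coefficients mod 7: 2·t ≡ 1 (mod 7).
    The inverse of 2 mod 7 is 4 (since 2·4 = 8 = 1·7 + 1), so t ≡ 4·1 = 4 ≡ 4 (mod 7).
    Then x = 24 + 72·4 = 312, valid modulo lcm(72, 7) = 504: x ≡ 312 (mod 504).
  Combine with x ≡ 17 (mod 19); new modulus lcm = 9576.
    Write x = 312 + 504·t and substitute into x ≡ 17 (mod 19): 504·t ≡ 17 − 312 = -295 (mod 19).
    Reduce coefficients mod 19: 10·t ≡ 9 (mod 19).
    The inverse of 10 mod 19 is 2 (since 10·2 = 20 = 1·19 + 1), so t ≡ 2·9 = 18 ≡ 18 (mod 19).
    Then x = 312 + 504·18 = 9384, valid modulo lcm(504, 19) = 9576: x ≡ 9384 (mod 9576).
Verify against each original: 9384 mod 8 = 0, 9384 mod 9 = 6, 9384 mod 7 = 4, 9384 mod 19 = 17.

x ≡ 9384 (mod 9576).
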